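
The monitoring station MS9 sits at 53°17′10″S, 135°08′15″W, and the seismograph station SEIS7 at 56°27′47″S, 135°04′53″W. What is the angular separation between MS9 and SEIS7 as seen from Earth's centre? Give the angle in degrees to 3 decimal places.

3.177°

MS9: φ = -53.28611°, λ = -135.13750°
SEIS7: φ = -56.46306°, λ = -135.08139°
Δφ = -3.1769°,  Δλ = 0.0561°
a = sin²(Δφ/2) + cos φ₁ cos φ₂ sin²(Δλ/2) = 0.000769
c = 2·arcsin(√a) = 0.055451 rad = 3.1771°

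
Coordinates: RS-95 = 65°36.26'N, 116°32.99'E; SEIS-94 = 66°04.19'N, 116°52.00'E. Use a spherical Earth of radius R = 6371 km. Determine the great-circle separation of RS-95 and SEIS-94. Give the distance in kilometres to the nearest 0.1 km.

RS-95: φ = +65.60433°, λ = +116.54983°
SEIS-94: φ = +66.06983°, λ = +116.86667°
Δφ = 0.4655°,  Δλ = 0.3168°
a = sin²(Δφ/2) + cos φ₁ cos φ₂ sin²(Δλ/2) = 0.000018
c = 2·arcsin(√a) = 0.008434 rad = 0.4832°
d = R·c = 6371 × 0.008434 = 53.7 km

53.7 km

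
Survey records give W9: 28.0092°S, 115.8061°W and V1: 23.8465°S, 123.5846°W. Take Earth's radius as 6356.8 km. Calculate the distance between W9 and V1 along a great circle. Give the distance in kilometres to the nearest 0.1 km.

Δφ = 4.1627°,  Δλ = -7.7785°
a = sin²(Δφ/2) + cos φ₁ cos φ₂ sin²(Δλ/2) = 0.005034
c = 2·arcsin(√a) = 0.142022 rad = 8.1372°
d = R·c = 6356.8 × 0.142022 = 902.8 km

902.8 km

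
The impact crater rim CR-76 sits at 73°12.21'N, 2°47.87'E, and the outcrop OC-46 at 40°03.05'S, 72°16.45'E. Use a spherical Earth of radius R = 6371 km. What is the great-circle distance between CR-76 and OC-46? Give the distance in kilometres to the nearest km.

13630 km

CR-76: φ = +73.20350°, λ = +2.79783°
OC-46: φ = -40.05083°, λ = +72.27417°
Δφ = -113.2543°,  Δλ = 69.4763°
a = sin²(Δφ/2) + cos φ₁ cos φ₂ sin²(Δλ/2) = 0.769231
c = 2·arcsin(√a) = 2.139408 rad = 122.5791°
d = R·c = 6371 × 2.139408 = 13630.2 km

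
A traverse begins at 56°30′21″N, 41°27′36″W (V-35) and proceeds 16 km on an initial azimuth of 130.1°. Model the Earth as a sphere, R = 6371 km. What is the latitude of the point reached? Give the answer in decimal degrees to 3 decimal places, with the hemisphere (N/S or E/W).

56.413°N

V-35: φ = +56.50583°, λ = -41.46000°
δ = d/R = 16/6371 = 0.002511 rad
φ₂ = arcsin(sin φ₁ cos δ + cos φ₁ sin δ cos θ)
   = arcsin(0.83394·1.00000 + 0.55185·0.00251·-0.64412) = 56.41299°
λ₂ = λ₁ + atan2(sin θ sin δ cos φ₁, cos δ − sin φ₁ sin φ₂) = -41.26104°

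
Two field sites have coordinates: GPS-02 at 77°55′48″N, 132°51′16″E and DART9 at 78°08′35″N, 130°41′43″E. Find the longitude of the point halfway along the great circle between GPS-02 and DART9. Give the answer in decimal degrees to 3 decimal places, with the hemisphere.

131.784°E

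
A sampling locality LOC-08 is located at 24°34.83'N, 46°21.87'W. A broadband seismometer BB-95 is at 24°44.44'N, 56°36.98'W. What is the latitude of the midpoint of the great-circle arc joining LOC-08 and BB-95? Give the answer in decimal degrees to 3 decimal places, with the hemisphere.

24.748°N

LOC-08: φ = +24.58050°, λ = -46.36450°
BB-95: φ = +24.74067°, λ = -56.61633°
Bx = cos φ₂ cos Δλ = 0.893712,  By = cos φ₂ sin Δλ = -0.161639
φₘ = atan2(sin φ₁ + sin φ₂, √((cos φ₁ + Bx)² + By²)) = 24.74776°
λₘ = λ₁ + atan2(By, cos φ₁ + Bx) = -51.48712°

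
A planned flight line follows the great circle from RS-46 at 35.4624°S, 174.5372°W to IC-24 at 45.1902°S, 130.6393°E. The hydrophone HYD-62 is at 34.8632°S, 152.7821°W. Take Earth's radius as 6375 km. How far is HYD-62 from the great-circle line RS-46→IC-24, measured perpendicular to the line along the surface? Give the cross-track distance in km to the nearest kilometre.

1125 km

δ₁₃ = central angle RS-46→HYD-62 = 0.309959 rad  (haversine)
θ₁₃ = bearing RS-46→HYD-62 = 94.409°,  θ₁₂ = bearing RS-46→IC-24 = 239.281°
dₓₜ = R·arcsin(sin δ₁₃ · sin(θ₁₃ − θ₁₂)) = 6375·arcsin(0.30502·sin(-144.872°)) = -1124.690 km
|dₓₜ| = 1124.690 km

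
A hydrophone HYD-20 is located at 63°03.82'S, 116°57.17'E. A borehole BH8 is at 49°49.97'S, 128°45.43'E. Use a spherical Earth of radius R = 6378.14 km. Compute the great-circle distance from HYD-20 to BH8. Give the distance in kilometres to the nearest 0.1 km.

1636.2 km

HYD-20: φ = -63.06367°, λ = +116.95283°
BH8: φ = -49.83283°, λ = +128.75717°
Δφ = 13.2308°,  Δλ = 11.8043°
a = sin²(Δφ/2) + cos φ₁ cos φ₂ sin²(Δλ/2) = 0.016362
c = 2·arcsin(√a) = 0.256529 rad = 14.6980°
d = R·c = 6378.14 × 0.256529 = 1636.2 km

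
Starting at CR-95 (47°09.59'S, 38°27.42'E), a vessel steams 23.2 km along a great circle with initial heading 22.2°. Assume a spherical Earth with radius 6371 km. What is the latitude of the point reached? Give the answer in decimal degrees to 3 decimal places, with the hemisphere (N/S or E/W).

CR-95: φ = -47.15983°, λ = +38.45700°
δ = d/R = 23.2/6371 = 0.003642 rad
φ₂ = arcsin(sin φ₁ cos δ + cos φ₁ sin δ cos θ)
   = arcsin(-0.73325·0.99999 + 0.67996·0.00364·0.92587) = -46.96660°
λ₂ = λ₁ + atan2(sin θ sin δ cos φ₁, cos δ − sin φ₁ sin φ₂) = 38.57252°

46.967°S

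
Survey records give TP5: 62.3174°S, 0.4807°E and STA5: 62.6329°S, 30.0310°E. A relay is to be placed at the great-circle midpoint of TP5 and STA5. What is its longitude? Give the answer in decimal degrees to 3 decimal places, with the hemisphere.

15.176°E

Bx = cos φ₂ cos Δλ = 0.399895,  By = cos φ₂ sin Δλ = 0.226713
φₘ = atan2(sin φ₁ + sin φ₂, √((cos φ₁ + Bx)² + By²)) = -63.25703°
λₘ = λ₁ + atan2(By, cos φ₁ + Bx) = 15.17601°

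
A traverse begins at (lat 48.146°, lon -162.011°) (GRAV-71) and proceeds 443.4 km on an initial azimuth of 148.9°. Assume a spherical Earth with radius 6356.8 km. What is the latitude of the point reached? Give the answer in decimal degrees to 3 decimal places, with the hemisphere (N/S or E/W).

44.686°N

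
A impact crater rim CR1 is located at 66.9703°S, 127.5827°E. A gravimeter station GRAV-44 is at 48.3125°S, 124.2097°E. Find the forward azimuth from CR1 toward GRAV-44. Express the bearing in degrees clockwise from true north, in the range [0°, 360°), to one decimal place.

353.0°

Δλ = -3.3730°
y = sin Δλ · cos φ₂ = -0.039130
x = cos φ₁ sin φ₂ − sin φ₁ cos φ₂ cos Δλ = 0.318855
θ = atan2(y, x) = -6.9964° → 353.0036° (mod 360°)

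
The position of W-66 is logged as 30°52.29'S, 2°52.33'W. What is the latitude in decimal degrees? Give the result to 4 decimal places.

30° + 52.29′/60 = 30 + 0.87150 = 30.8715°

30.8715°S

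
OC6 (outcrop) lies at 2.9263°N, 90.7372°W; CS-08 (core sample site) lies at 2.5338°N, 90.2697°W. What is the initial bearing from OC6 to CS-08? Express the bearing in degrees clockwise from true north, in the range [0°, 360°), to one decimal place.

Δλ = 0.4675°
y = sin Δλ · cos φ₂ = 0.008151
x = cos φ₁ sin φ₂ − sin φ₁ cos φ₂ cos Δλ = -0.006849
θ = atan2(y, x) = 130.0366° → 130.0366° (mod 360°)

130.0°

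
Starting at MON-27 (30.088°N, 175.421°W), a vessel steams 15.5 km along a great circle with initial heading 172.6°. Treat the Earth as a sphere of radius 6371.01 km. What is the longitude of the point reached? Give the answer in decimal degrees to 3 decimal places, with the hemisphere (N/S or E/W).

δ = d/R = 15.5/6371.01 = 0.002433 rad
φ₂ = arcsin(sin φ₁ cos δ + cos φ₁ sin δ cos θ)
   = arcsin(0.50133·1.00000 + 0.86526·0.00243·-0.99167) = 29.94976°
λ₂ = λ₁ + atan2(sin θ sin δ cos φ₁, cos δ − sin φ₁ sin φ₂) = -175.40028°

175.400°W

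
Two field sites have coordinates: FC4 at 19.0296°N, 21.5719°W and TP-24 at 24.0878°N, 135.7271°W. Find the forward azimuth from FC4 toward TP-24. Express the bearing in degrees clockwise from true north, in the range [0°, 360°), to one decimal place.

Δλ = -114.1552°
y = sin Δλ · cos φ₂ = -0.832986
x = cos φ₁ sin φ₂ − sin φ₁ cos φ₂ cos Δλ = 0.507639
θ = atan2(y, x) = -58.6410° → 301.3590° (mod 360°)

301.4°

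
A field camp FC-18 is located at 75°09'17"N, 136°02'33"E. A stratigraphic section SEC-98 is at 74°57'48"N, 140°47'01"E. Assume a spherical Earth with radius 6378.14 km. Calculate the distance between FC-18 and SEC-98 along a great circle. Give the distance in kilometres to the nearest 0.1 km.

FC-18: φ = +75.15472°, λ = +136.04250°
SEC-98: φ = +74.96333°, λ = +140.78361°
Δφ = -0.1914°,  Δλ = 4.7411°
a = sin²(Δφ/2) + cos φ₁ cos φ₂ sin²(Δλ/2) = 0.000117
c = 2·arcsin(√a) = 0.021588 rad = 1.2369°
d = R·c = 6378.14 × 0.021588 = 137.7 km

137.7 km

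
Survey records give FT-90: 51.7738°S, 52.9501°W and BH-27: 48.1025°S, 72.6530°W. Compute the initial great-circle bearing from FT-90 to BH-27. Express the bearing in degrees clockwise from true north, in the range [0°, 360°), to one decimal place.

278.4°

Δλ = -19.7029°
y = sin Δλ · cos φ₂ = -0.225144
x = cos φ₁ sin φ₂ − sin φ₁ cos φ₂ cos Δλ = 0.033319
θ = atan2(y, x) = -81.5820° → 278.4180° (mod 360°)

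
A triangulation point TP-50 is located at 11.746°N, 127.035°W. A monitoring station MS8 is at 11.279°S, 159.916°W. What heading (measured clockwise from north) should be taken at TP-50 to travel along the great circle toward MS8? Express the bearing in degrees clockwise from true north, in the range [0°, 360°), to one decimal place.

236.0°

Δλ = -32.8810°
y = sin Δλ · cos φ₂ = -0.532411
x = cos φ₁ sin φ₂ − sin φ₁ cos φ₂ cos Δλ = -0.359150
θ = atan2(y, x) = -124.0026° → 235.9974° (mod 360°)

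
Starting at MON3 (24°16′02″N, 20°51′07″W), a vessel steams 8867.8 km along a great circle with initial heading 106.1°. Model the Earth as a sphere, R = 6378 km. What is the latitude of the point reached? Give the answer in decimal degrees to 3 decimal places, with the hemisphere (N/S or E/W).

10.076°S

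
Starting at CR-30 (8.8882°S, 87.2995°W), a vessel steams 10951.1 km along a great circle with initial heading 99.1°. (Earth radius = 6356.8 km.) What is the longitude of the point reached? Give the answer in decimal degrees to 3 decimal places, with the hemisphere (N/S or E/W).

δ = d/R = 10951.1/6356.8 = 1.722738 rad
φ₂ = arcsin(sin φ₁ cos δ + cos φ₁ sin δ cos θ)
   = arcsin(-0.15451·-0.15136 + 0.98799·0.98848·-0.15816) = -7.53159°
λ₂ = λ₁ + atan2(sin θ sin δ cos φ₁, cos δ − sin φ₁ sin φ₂) = 12.79118°

12.791°E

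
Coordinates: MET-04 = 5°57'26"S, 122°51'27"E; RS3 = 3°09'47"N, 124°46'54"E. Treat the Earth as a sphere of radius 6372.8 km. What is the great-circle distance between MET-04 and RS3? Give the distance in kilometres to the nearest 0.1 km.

1036.7 km

MET-04: φ = -5.95722°, λ = +122.85750°
RS3: φ = +3.16306°, λ = +124.78167°
Δφ = 9.1203°,  Δλ = 1.9242°
a = sin²(Δφ/2) + cos φ₁ cos φ₂ sin²(Δλ/2) = 0.006601
c = 2·arcsin(√a) = 0.162674 rad = 9.3205°
d = R·c = 6372.8 × 0.162674 = 1036.7 km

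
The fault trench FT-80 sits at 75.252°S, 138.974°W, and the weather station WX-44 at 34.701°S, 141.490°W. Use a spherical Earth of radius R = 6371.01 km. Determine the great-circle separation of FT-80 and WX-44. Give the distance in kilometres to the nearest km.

4511 km

Δφ = 40.5510°,  Δλ = -2.5160°
a = sin²(Δφ/2) + cos φ₁ cos φ₂ sin²(Δλ/2) = 0.120187
c = 2·arcsin(√a) = 0.708059 rad = 40.5688°
d = R·c = 6371.01 × 0.708059 = 4511.0 km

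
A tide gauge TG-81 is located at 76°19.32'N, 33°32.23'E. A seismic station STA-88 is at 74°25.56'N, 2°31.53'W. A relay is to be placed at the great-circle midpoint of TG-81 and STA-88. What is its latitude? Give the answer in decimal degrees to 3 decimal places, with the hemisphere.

TG-81: φ = +76.32200°, λ = +33.53717°
STA-88: φ = +74.42600°, λ = -2.52550°
Bx = cos φ₂ cos Δλ = 0.217034,  By = cos φ₂ sin Δλ = -0.158048
φₘ = atan2(sin φ₁ + sin φ₂, √((cos φ₁ + Bx)² + By²)) = 76.06079°
λₘ = λ₁ + atan2(By, cos φ₁ + Bx) = 14.32337°

76.061°N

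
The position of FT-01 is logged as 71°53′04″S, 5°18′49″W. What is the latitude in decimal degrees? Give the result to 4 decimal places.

71.8844°S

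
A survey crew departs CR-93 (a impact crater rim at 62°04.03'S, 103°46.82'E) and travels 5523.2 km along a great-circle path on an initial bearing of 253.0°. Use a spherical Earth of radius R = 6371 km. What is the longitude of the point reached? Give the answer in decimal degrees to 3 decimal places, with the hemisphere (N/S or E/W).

22.071°E

CR-93: φ = -62.06717°, λ = +103.78033°
δ = d/R = 5523.2/6371 = 0.866928 rad
φ₂ = arcsin(sin φ₁ cos δ + cos φ₁ sin δ cos θ)
   = arcsin(-0.88350·0.64717 + 0.46844·0.76234·-0.29237) = -42.54608°
λ₂ = λ₁ + atan2(sin θ sin δ cos φ₁, cos δ − sin φ₁ sin φ₂) = 22.07133°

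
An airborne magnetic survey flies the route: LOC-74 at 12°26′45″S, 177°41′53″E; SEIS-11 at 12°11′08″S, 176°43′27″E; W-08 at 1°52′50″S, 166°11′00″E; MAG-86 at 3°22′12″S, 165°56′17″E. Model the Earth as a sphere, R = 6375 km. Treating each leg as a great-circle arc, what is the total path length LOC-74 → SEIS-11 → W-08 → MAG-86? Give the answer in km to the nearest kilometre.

1910 km

LOC-74: φ = -12.44583°, λ = +177.69806°
SEIS-11: φ = -12.18556°, λ = +176.72417°
W-08: φ = -1.88056°, λ = +166.18333°
MAG-86: φ = -3.37000°, λ = +165.93806°
LOC-74→SEIS-11: c = 0.017217 rad, d = 109.76 km
SEIS-11→W-08: c = 0.256108 rad, d = 1632.69 km
W-08→MAG-86: c = 0.026345 rad, d = 167.95 km
Total = 109.76 + 1632.69 + 167.95 = 1910.39 km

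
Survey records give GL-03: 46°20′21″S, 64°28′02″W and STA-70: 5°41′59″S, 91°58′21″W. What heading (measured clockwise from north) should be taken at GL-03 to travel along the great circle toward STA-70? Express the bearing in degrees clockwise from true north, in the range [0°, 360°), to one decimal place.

GL-03: φ = -46.33917°, λ = -64.46722°
STA-70: φ = -5.69972°, λ = -91.97250°
Δλ = -27.5053°
y = sin Δλ · cos φ₂ = -0.459547
x = cos φ₁ sin φ₂ − sin φ₁ cos φ₂ cos Δλ = 0.569929
θ = atan2(y, x) = -38.8800° → 321.1200° (mod 360°)

321.1°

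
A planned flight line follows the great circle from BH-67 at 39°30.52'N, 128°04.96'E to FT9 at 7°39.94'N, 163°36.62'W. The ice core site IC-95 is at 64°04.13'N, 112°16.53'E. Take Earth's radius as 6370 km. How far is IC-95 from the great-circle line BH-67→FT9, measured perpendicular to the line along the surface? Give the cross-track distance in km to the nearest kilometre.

BH-67: φ = +39.50867°, λ = +128.08267°
FT9: φ = +7.66567°, λ = -163.61033°
IC-95: φ = +64.06883°, λ = +112.27550°
δ₁₃ = central angle BH-67→IC-95 = 0.458388 rad  (haversine)
θ₁₃ = bearing BH-67→IC-95 = 344.384°,  θ₁₂ = bearing BH-67→FT9 = 98.044°
dₓₜ = R·arcsin(sin δ₁₃ · sin(θ₁₃ − θ₁₂)) = 6370·arcsin(0.44250·sin(246.340°)) = -2658.297 km
|dₓₜ| = 2658.297 km

2658 km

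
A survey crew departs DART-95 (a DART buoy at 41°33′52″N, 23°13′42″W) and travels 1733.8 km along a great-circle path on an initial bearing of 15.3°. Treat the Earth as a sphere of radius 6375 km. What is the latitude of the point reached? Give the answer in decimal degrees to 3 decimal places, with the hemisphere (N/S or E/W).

DART-95: φ = +41.56444°, λ = -23.22833°
δ = d/R = 1733.8/6375 = 0.271969 rad
φ₂ = arcsin(sin φ₁ cos δ + cos φ₁ sin δ cos θ)
   = arcsin(0.66346·0.96324 + 0.74821·0.26863·0.96456) = 56.40220°
λ₂ = λ₁ + atan2(sin θ sin δ cos φ₁, cos δ − sin φ₁ sin φ₂) = -15.86869°

56.402°N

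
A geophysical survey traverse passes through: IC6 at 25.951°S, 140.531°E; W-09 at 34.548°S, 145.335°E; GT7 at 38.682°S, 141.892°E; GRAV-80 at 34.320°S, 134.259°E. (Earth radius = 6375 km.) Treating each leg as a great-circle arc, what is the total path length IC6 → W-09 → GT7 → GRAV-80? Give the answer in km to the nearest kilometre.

2452 km

IC6→W-09: c = 0.166551 rad, d = 1061.76 km
W-09→GT7: c = 0.086772 rad, d = 553.17 km
GT7→GRAV-80: c = 0.131314 rad, d = 837.13 km
Total = 1061.76 + 553.17 + 837.13 = 2452.06 km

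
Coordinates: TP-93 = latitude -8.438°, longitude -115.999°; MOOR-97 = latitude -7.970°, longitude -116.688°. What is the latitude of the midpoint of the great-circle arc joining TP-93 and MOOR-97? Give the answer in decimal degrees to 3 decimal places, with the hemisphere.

8.204°S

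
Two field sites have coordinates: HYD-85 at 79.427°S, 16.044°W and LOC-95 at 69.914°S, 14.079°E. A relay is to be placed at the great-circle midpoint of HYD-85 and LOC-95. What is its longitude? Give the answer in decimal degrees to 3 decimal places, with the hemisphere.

3.687°E

Bx = cos φ₂ cos Δλ = 0.297050,  By = cos φ₂ sin Δλ = 0.172353
φₘ = atan2(sin φ₁ + sin φ₂, √((cos φ₁ + Bx)² + By²)) = -75.12633°
λₘ = λ₁ + atan2(By, cos φ₁ + Bx) = 3.68724°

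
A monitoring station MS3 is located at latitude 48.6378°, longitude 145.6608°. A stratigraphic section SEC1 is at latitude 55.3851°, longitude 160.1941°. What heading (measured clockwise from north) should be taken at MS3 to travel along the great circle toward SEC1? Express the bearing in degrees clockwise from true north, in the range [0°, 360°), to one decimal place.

47.4°

Δλ = 14.5333°
y = sin Δλ · cos φ₂ = 0.142550
x = cos φ₁ sin φ₂ − sin φ₁ cos φ₂ cos Δλ = 0.131133
θ = atan2(y, x) = 47.3887° → 47.3887° (mod 360°)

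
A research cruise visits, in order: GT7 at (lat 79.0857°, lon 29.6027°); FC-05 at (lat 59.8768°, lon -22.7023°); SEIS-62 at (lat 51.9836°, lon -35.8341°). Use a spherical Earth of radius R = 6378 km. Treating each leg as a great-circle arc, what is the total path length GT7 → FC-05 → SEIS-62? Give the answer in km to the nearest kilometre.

GT7→FC-05: c = 0.433729 rad, d = 2766.32 km
FC-05→SEIS-62: c = 0.187662 rad, d = 1196.91 km
Total = 2766.32 + 1196.91 = 3963.23 km

3963 km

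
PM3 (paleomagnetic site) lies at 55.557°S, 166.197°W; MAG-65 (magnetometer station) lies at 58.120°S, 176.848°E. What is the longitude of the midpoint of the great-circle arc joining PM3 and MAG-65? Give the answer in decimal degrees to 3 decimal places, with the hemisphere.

174.382°W

Bx = cos φ₂ cos Δλ = 0.505186,  By = cos φ₂ sin Δλ = -0.154017
φₘ = atan2(sin φ₁ + sin φ₂, √((cos φ₁ + Bx)² + By²)) = -57.12576°
λₘ = λ₁ + atan2(By, cos φ₁ + Bx) = -174.38214°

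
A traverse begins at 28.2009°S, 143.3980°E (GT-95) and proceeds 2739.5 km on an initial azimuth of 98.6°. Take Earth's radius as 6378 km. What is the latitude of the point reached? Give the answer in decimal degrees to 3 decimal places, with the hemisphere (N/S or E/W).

δ = d/R = 2739.5/6378 = 0.429523 rad
φ₂ = arcsin(sin φ₁ cos δ + cos φ₁ sin δ cos θ)
   = arcsin(-0.47256·0.90916 + 0.88130·0.41644·-0.14954) = -28.98097°
λ₂ = λ₁ + atan2(sin θ sin δ cos φ₁, cos δ − sin φ₁ sin φ₂) = 171.47745°

28.981°S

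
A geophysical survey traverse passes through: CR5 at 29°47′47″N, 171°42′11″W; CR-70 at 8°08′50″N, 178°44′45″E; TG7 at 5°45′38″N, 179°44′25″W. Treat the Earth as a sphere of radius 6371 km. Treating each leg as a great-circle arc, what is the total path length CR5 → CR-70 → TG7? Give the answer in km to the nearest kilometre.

2919 km

CR5: φ = +29.79639°, λ = -171.70306°
CR-70: φ = +8.14722°, λ = +178.74583°
TG7: φ = +5.76056°, λ = -179.74028°
CR5→CR-70: c = 0.408916 rad, d = 2605.21 km
CR-70→TG7: c = 0.049224 rad, d = 313.60 km
Total = 2605.21 + 313.60 = 2918.81 km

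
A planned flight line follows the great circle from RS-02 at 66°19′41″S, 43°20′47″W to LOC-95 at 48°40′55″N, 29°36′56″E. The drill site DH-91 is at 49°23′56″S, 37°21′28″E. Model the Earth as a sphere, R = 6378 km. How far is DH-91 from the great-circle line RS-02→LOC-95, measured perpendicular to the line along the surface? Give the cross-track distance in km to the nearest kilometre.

RS-02: φ = -66.32806°, λ = -43.34639°
LOC-95: φ = +48.68194°, λ = +29.61556°
DH-91: φ = -49.39889°, λ = +37.35778°
δ₁₃ = central angle RS-02→DH-91 = 0.741315 rad  (haversine)
θ₁₃ = bearing RS-02→DH-91 = 107.991°,  θ₁₂ = bearing RS-02→LOC-95 = 52.825°
dₓₜ = R·arcsin(sin δ₁₃ · sin(θ₁₃ − θ₁₂)) = 6378·arcsin(0.67526·sin(55.166°)) = 3746.913 km
|dₓₜ| = 3746.913 km

3747 km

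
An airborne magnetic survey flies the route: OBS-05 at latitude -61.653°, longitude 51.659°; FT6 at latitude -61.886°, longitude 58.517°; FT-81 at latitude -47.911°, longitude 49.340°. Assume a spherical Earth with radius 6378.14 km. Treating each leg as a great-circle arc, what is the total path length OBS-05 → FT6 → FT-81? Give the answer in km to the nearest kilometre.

2021 km

OBS-05→FT6: c = 0.056737 rad, d = 361.88 km
FT6→FT-81: c = 0.260123 rad, d = 1659.10 km
Total = 361.88 + 1659.10 = 2020.98 km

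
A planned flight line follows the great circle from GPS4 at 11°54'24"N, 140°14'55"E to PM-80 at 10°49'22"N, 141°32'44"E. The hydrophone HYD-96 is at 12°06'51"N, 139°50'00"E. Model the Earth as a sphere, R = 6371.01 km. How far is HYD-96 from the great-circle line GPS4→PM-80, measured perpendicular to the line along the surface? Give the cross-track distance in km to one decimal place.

11.6 km

GPS4: φ = +11.90667°, λ = +140.24861°
PM-80: φ = +10.82278°, λ = +141.54556°
HYD-96: φ = +12.11417°, λ = +139.83333°
δ₁₃ = central angle GPS4→HYD-96 = 0.007961 rad  (haversine)
θ₁₃ = bearing GPS4→HYD-96 = 297.103°,  θ₁₂ = bearing GPS4→PM-80 = 130.316°
dₓₜ = R·arcsin(sin δ₁₃ · sin(θ₁₃ − θ₁₂)) = 6371.01·arcsin(0.00796·sin(166.787°)) = 11.593 km
|dₓₜ| = 11.593 km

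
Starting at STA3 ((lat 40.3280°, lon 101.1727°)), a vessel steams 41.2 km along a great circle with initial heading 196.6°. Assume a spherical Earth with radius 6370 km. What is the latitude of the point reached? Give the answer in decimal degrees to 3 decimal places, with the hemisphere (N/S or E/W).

39.973°N

δ = d/R = 41.2/6370 = 0.006468 rad
φ₂ = arcsin(sin φ₁ cos δ + cos φ₁ sin δ cos θ)
   = arcsin(0.64716·0.99998 + 0.76235·0.00647·-0.95832) = 39.97278°
λ₂ = λ₁ + atan2(sin θ sin δ cos φ₁, cos δ − sin φ₁ sin φ₂) = 101.03455°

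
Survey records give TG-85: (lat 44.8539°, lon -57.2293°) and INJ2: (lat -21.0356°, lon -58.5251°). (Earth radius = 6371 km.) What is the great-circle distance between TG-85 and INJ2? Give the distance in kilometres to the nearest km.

7328 km

Δφ = -65.8895°,  Δλ = -1.2958°
a = sin²(Δφ/2) + cos φ₁ cos φ₂ sin²(Δλ/2) = 0.295836
c = 2·arcsin(√a) = 1.150174 rad = 65.9001°
d = R·c = 6371 × 1.150174 = 7327.8 km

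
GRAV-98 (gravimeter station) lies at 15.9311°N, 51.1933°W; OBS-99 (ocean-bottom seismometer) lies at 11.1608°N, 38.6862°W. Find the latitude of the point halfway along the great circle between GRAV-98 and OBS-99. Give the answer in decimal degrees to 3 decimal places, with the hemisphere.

Bx = cos φ₂ cos Δλ = 0.957806,  By = cos φ₂ sin Δλ = 0.212465
φₘ = atan2(sin φ₁ + sin φ₂, √((cos φ₁ + Bx)² + By²)) = 13.62401°
λₘ = λ₁ + atan2(By, cos φ₁ + Bx) = -44.87674°

13.624°N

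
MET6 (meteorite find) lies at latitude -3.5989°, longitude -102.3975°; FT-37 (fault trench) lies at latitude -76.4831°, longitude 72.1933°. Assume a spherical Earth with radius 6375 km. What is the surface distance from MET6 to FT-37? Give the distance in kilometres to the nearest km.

Δφ = -72.8842°,  Δλ = 174.5908°
a = sin²(Δφ/2) + cos φ₁ cos φ₂ sin²(Δλ/2) = 0.585600
c = 2·arcsin(√a) = 1.742844 rad = 99.8576°
d = R·c = 6375 × 1.742844 = 11110.6 km

11111 km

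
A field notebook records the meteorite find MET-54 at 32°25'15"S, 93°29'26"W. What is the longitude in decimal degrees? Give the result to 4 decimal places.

93.4906°W

93° + 29′/60 + 26″/3600 = 93 + 0.48333 + 0.00722 = 93.4906°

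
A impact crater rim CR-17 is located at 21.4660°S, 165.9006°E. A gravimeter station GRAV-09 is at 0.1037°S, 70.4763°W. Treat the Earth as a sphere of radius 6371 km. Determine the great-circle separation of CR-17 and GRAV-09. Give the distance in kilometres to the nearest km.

13452 km

Δφ = 21.3623°,  Δλ = 123.6231°
a = sin²(Δφ/2) + cos φ₁ cos φ₂ sin²(Δλ/2) = 0.757327
c = 2·arcsin(√a) = 2.111401 rad = 120.9744°
d = R·c = 6371 × 2.111401 = 13451.7 km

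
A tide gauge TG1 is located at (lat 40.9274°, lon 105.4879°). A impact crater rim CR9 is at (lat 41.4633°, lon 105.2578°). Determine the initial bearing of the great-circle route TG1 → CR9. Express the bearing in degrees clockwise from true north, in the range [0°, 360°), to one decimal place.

Δλ = -0.2301°
y = sin Δλ · cos φ₂ = -0.003010
x = cos φ₁ sin φ₂ − sin φ₁ cos φ₂ cos Δλ = 0.009357
θ = atan2(y, x) = -17.8293° → 342.1707° (mod 360°)

342.2°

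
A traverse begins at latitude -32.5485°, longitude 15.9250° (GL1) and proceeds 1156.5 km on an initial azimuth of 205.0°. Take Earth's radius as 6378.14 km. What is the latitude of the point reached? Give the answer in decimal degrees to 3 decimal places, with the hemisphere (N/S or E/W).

δ = d/R = 1156.5/6378.14 = 0.181322 rad
φ₂ = arcsin(sin φ₁ cos δ + cos φ₁ sin δ cos θ)
   = arcsin(-0.53801·0.98361 + 0.84294·0.18033·-0.90631) = -41.83275°
λ₂ = λ₁ + atan2(sin θ sin δ cos φ₁, cos δ − sin φ₁ sin φ₂) = 10.05432°

41.833°S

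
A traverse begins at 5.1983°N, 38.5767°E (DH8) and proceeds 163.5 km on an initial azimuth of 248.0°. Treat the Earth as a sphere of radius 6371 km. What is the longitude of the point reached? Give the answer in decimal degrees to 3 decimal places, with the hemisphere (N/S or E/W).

δ = d/R = 163.5/6371 = 0.025663 rad
φ₂ = arcsin(sin φ₁ cos δ + cos φ₁ sin δ cos θ)
   = arcsin(0.09060·0.99967 + 0.99589·0.02566·-0.37461) = 4.64606°
λ₂ = λ₁ + atan2(sin θ sin δ cos φ₁, cos δ − sin φ₁ sin φ₂) = 37.20890°

37.209°E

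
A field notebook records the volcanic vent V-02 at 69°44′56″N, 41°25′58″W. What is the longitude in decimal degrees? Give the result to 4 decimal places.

41° + 25′/60 + 58″/3600 = 41 + 0.41667 + 0.01611 = 41.4328°

41.4328°W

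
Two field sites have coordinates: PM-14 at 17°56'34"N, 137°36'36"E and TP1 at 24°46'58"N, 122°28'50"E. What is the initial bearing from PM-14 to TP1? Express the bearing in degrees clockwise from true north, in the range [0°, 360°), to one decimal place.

298.5°

PM-14: φ = +17.94278°, λ = +137.61000°
TP1: φ = +24.78278°, λ = +122.48056°
Δλ = -15.1294°
y = sin Δλ · cos φ₂ = -0.236963
x = cos φ₁ sin φ₂ − sin φ₁ cos φ₂ cos Δλ = 0.128792
θ = atan2(y, x) = -61.4755° → 298.5245° (mod 360°)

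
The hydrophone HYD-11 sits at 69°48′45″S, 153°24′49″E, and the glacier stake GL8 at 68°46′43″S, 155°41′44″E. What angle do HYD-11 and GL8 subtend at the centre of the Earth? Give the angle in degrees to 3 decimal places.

1.311°

HYD-11: φ = -69.81250°, λ = +153.41361°
GL8: φ = -68.77861°, λ = +155.69556°
Δφ = 1.0339°,  Δλ = 2.2819°
a = sin²(Δφ/2) + cos φ₁ cos φ₂ sin²(Δλ/2) = 0.000131
c = 2·arcsin(√a) = 0.022885 rad = 1.3112°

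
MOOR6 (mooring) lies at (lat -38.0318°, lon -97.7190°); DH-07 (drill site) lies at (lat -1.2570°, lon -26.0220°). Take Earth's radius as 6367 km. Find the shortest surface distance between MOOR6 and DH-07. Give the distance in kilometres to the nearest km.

8321 km

Δφ = 36.7748°,  Δλ = 71.6970°
a = sin²(Δφ/2) + cos φ₁ cos φ₂ sin²(Δλ/2) = 0.369591
c = 2·arcsin(√a) = 1.306928 rad = 74.8814°
d = R·c = 6367 × 1.306928 = 8321.2 km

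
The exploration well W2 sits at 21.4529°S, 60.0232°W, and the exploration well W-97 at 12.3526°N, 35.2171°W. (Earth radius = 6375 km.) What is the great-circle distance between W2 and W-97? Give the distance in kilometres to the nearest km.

4636 km

Δφ = 33.8055°,  Δλ = 24.8061°
a = sin²(Δφ/2) + cos φ₁ cos φ₂ sin²(Δλ/2) = 0.126478
c = 2·arcsin(√a) = 0.727192 rad = 41.6650°
d = R·c = 6375 × 0.727192 = 4635.8 km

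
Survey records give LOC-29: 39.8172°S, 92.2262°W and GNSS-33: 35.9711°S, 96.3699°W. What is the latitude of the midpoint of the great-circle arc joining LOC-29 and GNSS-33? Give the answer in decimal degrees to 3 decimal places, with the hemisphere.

37.912°S

Bx = cos φ₂ cos Δλ = 0.807198,  By = cos φ₂ sin Δλ = -0.058480
φₘ = atan2(sin φ₁ + sin φ₂, √((cos φ₁ + Bx)² + By²)) = -37.91230°
λₘ = λ₁ + atan2(By, cos φ₁ + Bx) = -94.35222°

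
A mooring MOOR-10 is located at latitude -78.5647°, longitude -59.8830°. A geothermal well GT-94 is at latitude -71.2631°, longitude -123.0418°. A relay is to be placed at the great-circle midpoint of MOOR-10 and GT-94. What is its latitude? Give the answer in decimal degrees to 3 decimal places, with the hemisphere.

76.935°S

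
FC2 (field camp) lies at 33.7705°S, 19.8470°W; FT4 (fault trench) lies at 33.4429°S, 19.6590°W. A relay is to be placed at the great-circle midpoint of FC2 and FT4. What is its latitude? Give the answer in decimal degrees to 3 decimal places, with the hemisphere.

33.607°S

Bx = cos φ₂ cos Δλ = 0.834431,  By = cos φ₂ sin Δλ = 0.002738
φₘ = atan2(sin φ₁ + sin φ₂, √((cos φ₁ + Bx)² + By²)) = -33.60674°
λₘ = λ₁ + atan2(By, cos φ₁ + Bx) = -19.75282°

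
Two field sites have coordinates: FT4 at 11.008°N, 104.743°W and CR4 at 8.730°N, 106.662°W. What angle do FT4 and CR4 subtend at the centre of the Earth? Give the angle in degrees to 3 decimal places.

Δφ = -2.2780°,  Δλ = -1.9190°
a = sin²(Δφ/2) + cos φ₁ cos φ₂ sin²(Δλ/2) = 0.000667
c = 2·arcsin(√a) = 0.051666 rad = 2.9603°

2.960°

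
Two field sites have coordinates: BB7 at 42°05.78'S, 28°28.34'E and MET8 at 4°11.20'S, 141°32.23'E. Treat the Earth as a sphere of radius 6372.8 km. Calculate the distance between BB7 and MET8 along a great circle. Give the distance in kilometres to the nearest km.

BB7: φ = -42.09633°, λ = +28.47233°
MET8: φ = -4.18667°, λ = +141.53717°
Δφ = 37.9097°,  Δλ = 113.0648°
a = sin²(Δφ/2) + cos φ₁ cos φ₂ sin²(Δλ/2) = 0.620493
c = 2·arcsin(√a) = 1.814177 rad = 103.9447°
d = R·c = 6372.8 × 1.814177 = 11561.4 km

11561 km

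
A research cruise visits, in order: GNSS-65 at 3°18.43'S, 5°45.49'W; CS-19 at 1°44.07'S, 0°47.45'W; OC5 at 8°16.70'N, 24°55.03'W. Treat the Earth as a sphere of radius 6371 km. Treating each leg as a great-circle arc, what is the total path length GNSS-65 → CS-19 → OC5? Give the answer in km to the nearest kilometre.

GNSS-65: φ = -3.30717°, λ = -5.75817°
CS-19: φ = -1.73450°, λ = -0.79083°
OC5: φ = +8.27833°, λ = -24.91717°
GNSS-65→CS-19: c = 0.090855 rad, d = 578.84 km
CS-19→OC5: c = 0.454763 rad, d = 2897.30 km
Total = 578.84 + 2897.30 = 3476.13 km

3476 km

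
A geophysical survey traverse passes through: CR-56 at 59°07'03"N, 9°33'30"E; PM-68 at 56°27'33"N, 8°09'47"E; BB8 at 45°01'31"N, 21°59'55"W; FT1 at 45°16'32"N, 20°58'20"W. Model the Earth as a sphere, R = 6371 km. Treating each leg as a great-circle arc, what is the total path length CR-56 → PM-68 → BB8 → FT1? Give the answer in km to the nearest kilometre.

2837 km

CR-56: φ = +59.11750°, λ = +9.55833°
PM-68: φ = +56.45917°, λ = +8.16306°
BB8: φ = +45.02528°, λ = -21.99861°
FT1: φ = +45.27556°, λ = -20.97222°
CR-56→PM-68: c = 0.048176 rad, d = 306.93 km
PM-68→BB8: c = 0.383712 rad, d = 2444.63 km
BB8→FT1: c = 0.013367 rad, d = 85.16 km
Total = 306.93 + 2444.63 + 85.16 = 2836.72 km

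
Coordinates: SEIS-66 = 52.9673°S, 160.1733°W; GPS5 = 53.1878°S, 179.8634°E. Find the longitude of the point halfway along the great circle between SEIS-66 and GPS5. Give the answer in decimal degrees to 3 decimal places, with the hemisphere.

Bx = cos φ₂ cos Δλ = 0.563189,  By = cos φ₂ sin Δλ = -0.204576
φₘ = atan2(sin φ₁ + sin φ₂, √((cos φ₁ + Bx)² + By²)) = -53.49634°
λₘ = λ₁ + atan2(By, cos φ₁ + Bx) = -170.12913°

170.129°W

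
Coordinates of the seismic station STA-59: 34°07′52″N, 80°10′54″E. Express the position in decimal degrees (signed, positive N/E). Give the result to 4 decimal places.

lat: 34.1311° N → +34.1311°
lon: 80.1817° E → +80.1817°

+34.1311°, +80.1817°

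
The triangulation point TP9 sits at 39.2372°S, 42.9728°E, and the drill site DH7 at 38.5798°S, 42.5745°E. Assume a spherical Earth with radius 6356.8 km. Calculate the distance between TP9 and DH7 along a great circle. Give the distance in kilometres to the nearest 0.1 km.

80.6 km

Δφ = 0.6574°,  Δλ = -0.3983°
a = sin²(Δφ/2) + cos φ₁ cos φ₂ sin²(Δλ/2) = 0.000040
c = 2·arcsin(√a) = 0.012685 rad = 0.7268°
d = R·c = 6356.8 × 0.012685 = 80.6 km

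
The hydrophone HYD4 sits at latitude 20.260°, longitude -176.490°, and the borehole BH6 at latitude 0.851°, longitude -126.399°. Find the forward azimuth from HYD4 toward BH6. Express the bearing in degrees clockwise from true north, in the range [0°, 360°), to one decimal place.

105.2°

Δλ = 50.0910°
y = sin Δλ · cos φ₂ = 0.766980
x = cos φ₁ sin φ₂ − sin φ₁ cos φ₂ cos Δλ = -0.208206
θ = atan2(y, x) = 105.1876° → 105.1876° (mod 360°)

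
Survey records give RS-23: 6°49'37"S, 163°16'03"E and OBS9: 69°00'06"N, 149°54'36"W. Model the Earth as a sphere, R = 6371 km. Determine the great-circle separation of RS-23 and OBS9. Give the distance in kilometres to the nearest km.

RS-23: φ = -6.82694°, λ = +163.26750°
OBS9: φ = +69.00167°, λ = -149.91000°
Δφ = 75.8286°,  Δλ = 46.8225°
a = sin²(Δφ/2) + cos φ₁ cos φ₂ sin²(Δλ/2) = 0.433758
c = 2·arcsin(√a) = 1.437922 rad = 82.3869°
d = R·c = 6371 × 1.437922 = 9161.0 km

9161 km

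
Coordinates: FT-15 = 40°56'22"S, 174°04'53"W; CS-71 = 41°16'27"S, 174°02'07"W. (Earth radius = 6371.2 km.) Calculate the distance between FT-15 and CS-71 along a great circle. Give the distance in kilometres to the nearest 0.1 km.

37.4 km

FT-15: φ = -40.93944°, λ = -174.08139°
CS-71: φ = -41.27417°, λ = -174.03528°
Δφ = -0.3347°,  Δλ = 0.0461°
a = sin²(Δφ/2) + cos φ₁ cos φ₂ sin²(Δλ/2) = 0.000009
c = 2·arcsin(√a) = 0.005873 rad = 0.3365°
d = R·c = 6371.2 × 0.005873 = 37.4 km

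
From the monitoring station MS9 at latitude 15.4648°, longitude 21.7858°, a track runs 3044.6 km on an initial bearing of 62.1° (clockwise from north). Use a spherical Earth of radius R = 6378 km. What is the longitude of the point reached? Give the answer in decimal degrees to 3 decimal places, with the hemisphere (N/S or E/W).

48.732°E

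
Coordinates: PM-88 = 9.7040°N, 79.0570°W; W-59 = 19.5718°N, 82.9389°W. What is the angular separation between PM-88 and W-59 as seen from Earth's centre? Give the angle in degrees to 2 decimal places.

10.56°

Δφ = 9.8678°,  Δλ = -3.8819°
a = sin²(Δφ/2) + cos φ₁ cos φ₂ sin²(Δλ/2) = 0.008463
c = 2·arcsin(√a) = 0.184244 rad = 10.5564°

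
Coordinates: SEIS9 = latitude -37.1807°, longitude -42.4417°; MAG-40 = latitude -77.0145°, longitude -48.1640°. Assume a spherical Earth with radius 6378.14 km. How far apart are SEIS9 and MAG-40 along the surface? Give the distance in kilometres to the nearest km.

4443 km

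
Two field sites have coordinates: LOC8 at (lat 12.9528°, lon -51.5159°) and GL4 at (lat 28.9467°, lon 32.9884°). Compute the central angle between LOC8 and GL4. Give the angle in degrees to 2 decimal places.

79.04°

Δφ = 15.9939°,  Δλ = 84.5043°
a = sin²(Δφ/2) + cos φ₁ cos φ₂ sin²(Δλ/2) = 0.404920
c = 2·arcsin(√a) = 1.379470 rad = 79.0378°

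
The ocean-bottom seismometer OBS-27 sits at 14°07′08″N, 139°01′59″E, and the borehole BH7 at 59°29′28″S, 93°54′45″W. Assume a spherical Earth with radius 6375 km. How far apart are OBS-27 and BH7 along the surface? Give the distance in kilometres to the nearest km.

OBS-27: φ = +14.11889°, λ = +139.03306°
BH7: φ = -59.49111°, λ = -93.91250°
Δφ = -73.6100°,  Δλ = 127.0544°
a = sin²(Δφ/2) + cos φ₁ cos φ₂ sin²(Δλ/2) = 0.753415
c = 2·arcsin(√a) = 2.102301 rad = 120.4530°
d = R·c = 6375 × 2.102301 = 13402.2 km

13402 km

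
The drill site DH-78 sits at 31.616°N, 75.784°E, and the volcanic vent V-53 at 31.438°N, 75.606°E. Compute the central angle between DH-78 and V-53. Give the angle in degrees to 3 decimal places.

0.234°

Δφ = -0.1780°,  Δλ = -0.1780°
a = sin²(Δφ/2) + cos φ₁ cos φ₂ sin²(Δλ/2) = 0.000004
c = 2·arcsin(√a) = 0.004082 rad = 0.2339°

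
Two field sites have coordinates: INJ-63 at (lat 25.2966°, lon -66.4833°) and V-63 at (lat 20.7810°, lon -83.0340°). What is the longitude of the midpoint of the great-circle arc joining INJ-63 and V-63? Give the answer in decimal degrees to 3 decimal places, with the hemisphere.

Bx = cos φ₂ cos Δλ = 0.896207,  By = cos φ₂ sin Δλ = -0.266331
φₘ = atan2(sin φ₁ + sin φ₂, √((cos φ₁ + Bx)² + By²)) = 23.25550°
λₘ = λ₁ + atan2(By, cos φ₁ + Bx) = -74.89838°

74.898°W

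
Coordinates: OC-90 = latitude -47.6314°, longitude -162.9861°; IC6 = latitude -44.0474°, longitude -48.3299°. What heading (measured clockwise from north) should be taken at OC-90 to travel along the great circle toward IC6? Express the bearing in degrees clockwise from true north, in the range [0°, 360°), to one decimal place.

136.6°

Δλ = 114.6562°
y = sin Δλ · cos φ₂ = 0.653233
x = cos φ₁ sin φ₂ − sin φ₁ cos φ₂ cos Δλ = -0.690065
θ = atan2(y, x) = 136.5706° → 136.5706° (mod 360°)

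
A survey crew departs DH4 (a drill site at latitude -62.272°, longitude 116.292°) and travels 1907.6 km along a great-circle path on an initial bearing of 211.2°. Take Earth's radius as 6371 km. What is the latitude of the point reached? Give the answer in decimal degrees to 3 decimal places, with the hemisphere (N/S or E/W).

74.402°S

δ = d/R = 1907.6/6371 = 0.299419 rad
φ₂ = arcsin(sin φ₁ cos δ + cos φ₁ sin δ cos θ)
   = arcsin(-0.88517·0.95551 + 0.46527·0.29497·-0.85536) = -74.40235°
λ₂ = λ₁ + atan2(sin θ sin δ cos φ₁, cos δ − sin φ₁ sin φ₂) = 81.66144°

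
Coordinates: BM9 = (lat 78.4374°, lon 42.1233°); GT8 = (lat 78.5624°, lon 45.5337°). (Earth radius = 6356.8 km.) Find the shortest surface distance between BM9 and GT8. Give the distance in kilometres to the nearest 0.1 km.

76.7 km

Δφ = 0.1250°,  Δλ = 3.4104°
a = sin²(Δφ/2) + cos φ₁ cos φ₂ sin²(Δλ/2) = 0.000036
c = 2·arcsin(√a) = 0.012064 rad = 0.6912°
d = R·c = 6356.8 × 0.012064 = 76.7 km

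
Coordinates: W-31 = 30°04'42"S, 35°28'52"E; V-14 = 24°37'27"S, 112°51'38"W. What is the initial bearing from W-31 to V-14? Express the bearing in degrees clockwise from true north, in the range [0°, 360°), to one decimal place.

W-31: φ = -30.07833°, λ = +35.48111°
V-14: φ = -24.62417°, λ = -112.86056°
Δλ = -148.3417°
y = sin Δλ · cos φ₂ = -0.477123
x = cos φ₁ sin φ₂ − sin φ₁ cos φ₂ cos Δλ = -0.748365
θ = atan2(y, x) = -147.4803° → 212.5197° (mod 360°)

212.5°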